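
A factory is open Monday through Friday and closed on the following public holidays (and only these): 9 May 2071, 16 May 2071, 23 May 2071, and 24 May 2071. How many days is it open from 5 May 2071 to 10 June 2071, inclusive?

5 May 2071 is a Tuesday.
The range spans 37 days (inclusive of both endpoints).
37 = 7 × 5 + 2, so there are 5 full weeks plus 2 extra days.
Each full week contributes 5 weekdays (Mon–Fri): 5 × 5 = 25.
The 2 extra days are Tuesday, Wednesday — 2 of them qualify.
Total: 25 + 2 = 27.
Holidays: 9 May 2071 (Sat); 16 May 2071 (Sat); 23 May 2071 (Sat); 24 May 2071 (Sun).
None of the 4 holidays fall on a weekday, so nothing to subtract.
Business days: 27 − 0 = 27.

27 working days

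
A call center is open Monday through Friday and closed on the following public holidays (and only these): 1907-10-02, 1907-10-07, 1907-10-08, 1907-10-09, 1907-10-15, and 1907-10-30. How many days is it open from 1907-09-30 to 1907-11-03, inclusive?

1907-09-30 is a Monday.
That's 35 days from start to end, counting both.
35 = 7 × 5, so the span is exactly 5 full weeks.
Each full week contributes 5 weekdays (Mon–Fri): 5 × 5 = 25.
Total: 25.
Holidays: 1907-10-02 (Wed); 1907-10-07 (Mon); 1907-10-08 (Tue); 1907-10-09 (Wed); 1907-10-15 (Tue); 1907-10-30 (Wed).
All 6 holidays fall on weekdays, so subtract 6.
Business days: 25 − 6 = 19.

19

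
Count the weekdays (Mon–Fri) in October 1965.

21 weekdays

1 October 1965 is a Friday.
From 1 October 1965 to 31 October 1965 is 31 days inclusive.
31 = 7 × 4 + 3, so there are 4 full weeks plus 3 extra days.
Each full week contributes 5 weekdays (Mon–Fri): 4 × 5 = 20.
The 3 extra days are Fri, Sat, Sun — 1 of them qualifies.
Total: 20 + 1 = 21.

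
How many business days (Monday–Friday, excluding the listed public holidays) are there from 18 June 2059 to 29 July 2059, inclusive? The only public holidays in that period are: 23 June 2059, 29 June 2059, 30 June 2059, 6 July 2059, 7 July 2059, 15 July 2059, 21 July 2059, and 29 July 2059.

24 business days

18 June 2059 is a Wednesday.
That's 42 days from start to end, counting both.
42 = 7 × 6, so the span is exactly 6 full weeks.
Each full week contributes 5 weekdays (Mon–Fri): 6 × 5 = 30.
Total: 30.
Holidays: 23 June 2059 (Mon); 29 June 2059 (Sun); 30 June 2059 (Mon); 6 July 2059 (Sun); 7 July 2059 (Mon); 15 July 2059 (Tue); 21 July 2059 (Mon); 29 July 2059 (Tue).
6 of the 8 holidays fall on weekdays; the rest are weekends and were already excluded.
Business days: 30 − 6 = 24.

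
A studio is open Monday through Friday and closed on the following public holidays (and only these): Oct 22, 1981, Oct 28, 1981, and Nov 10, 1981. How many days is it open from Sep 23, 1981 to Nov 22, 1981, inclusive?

40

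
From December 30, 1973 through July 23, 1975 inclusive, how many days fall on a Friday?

December 30, 1973 is a Sunday.
The range spans 571 days (inclusive of both endpoints).
571 = 7 × 81 + 4, so there are 81 full weeks plus 4 extra days.
Each full week contributes one Friday: 81 so far.
The 4 extra days are Sun, Mon, Tue, Wed — none qualify.
Total: 81 + 0 = 81.

81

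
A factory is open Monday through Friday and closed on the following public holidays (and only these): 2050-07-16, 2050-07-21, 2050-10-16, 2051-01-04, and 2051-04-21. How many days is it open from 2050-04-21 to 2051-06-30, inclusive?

2050-04-21 is a Thursday.
From 2050-04-21 to 2051-06-30 is 436 days inclusive.
436 = 7 × 62 + 2, so there are 62 full weeks plus 2 extra days.
Each full week contributes 5 weekdays (Mon–Fri): 62 × 5 = 310.
The 2 extra days are Thursday, Friday — 2 of them qualify.
Total: 310 + 2 = 312.
Holidays: 2050-07-16 (Sat); 2050-07-21 (Thu); 2050-10-16 (Sun); 2051-01-04 (Wed); 2051-04-21 (Fri).
3 of the 5 holidays fall on weekdays; the rest are weekends and were already excluded.
Business days: 312 − 3 = 309.

309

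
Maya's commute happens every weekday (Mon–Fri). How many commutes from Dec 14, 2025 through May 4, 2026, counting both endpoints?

Dec 14, 2025 is a Sunday.
The range spans 142 days (inclusive of both endpoints).
142 = 7 × 20 + 2, so there are 20 full weeks plus 2 extra days.
Each full week contributes 5 weekdays (Mon–Fri): 20 × 5 = 100.
The 2 extra days are Sunday, Monday — 1 of them qualifies.
Total: 100 + 1 = 101.

101 weekdays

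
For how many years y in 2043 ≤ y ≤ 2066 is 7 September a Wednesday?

Day of week of September 7 in each year:
2043: Mon, 2044: Wed ✓, 2045: Thu, 2046: Fri, 2047: Sat, 2048: Mon, 2049: Tue, 2050: Wed ✓, 2051: Thu, 2052: Sat, 2053: Sun, 2054: Mon, 2055: Tue, 2056: Thu, 2057: Fri, 2058: Sat, 2059: Sun, 2060: Tue, 2061: Wed ✓, 2062: Thu, 2063: Fri, 2064: Sun, 2065: Mon, 2066: Tue
Wednesdays: 2044, 2050, 2061.

3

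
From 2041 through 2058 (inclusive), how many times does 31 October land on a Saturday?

Day of week of October 31 in each year:
2041: Thu, 2042: Fri, 2043: Sat ✓, 2044: Mon, 2045: Tue, 2046: Wed, 2047: Thu, 2048: Sat ✓, 2049: Sun, 2050: Mon, 2051: Tue, 2052: Thu, 2053: Fri, 2054: Sat ✓, 2055: Sun, 2056: Tue, 2057: Wed, 2058: Thu
Saturdays: 2043, 2048, 2054.

3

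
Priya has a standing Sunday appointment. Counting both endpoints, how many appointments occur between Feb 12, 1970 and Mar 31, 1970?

7 Sundays

Feb 12, 1970 is a Thursday.
That's 48 days from start to end, counting both.
48 = 7 × 6 + 6, so there are 6 full weeks plus 6 extra days.
Each full week contributes one Sunday: 6 so far.
The 6 extra days are Thu, Fri, Sat, Sun, Mon, Tue — 1 of them qualifies.
Total: 6 + 1 = 7.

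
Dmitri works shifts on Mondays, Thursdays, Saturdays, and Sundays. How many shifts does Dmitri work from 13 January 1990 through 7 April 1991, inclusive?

13 January 1990 is a Saturday.
From 13 January 1990 to 7 April 1991 is 450 days inclusive.
450 = 7 × 64 + 2, so there are 64 full weeks plus 2 extra days.
Each full week contributes 4 days from the set (Mon, Thu, Sat, Sun): 64 × 4 = 256.
The 2 extra days are Sat, Sun — 2 of them qualify.
Total: 256 + 2 = 258.

258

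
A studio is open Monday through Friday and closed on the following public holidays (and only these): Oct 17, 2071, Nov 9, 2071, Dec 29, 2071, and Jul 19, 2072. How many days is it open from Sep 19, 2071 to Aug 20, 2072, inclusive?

237

Sep 19, 2071 is a Saturday.
From Sep 19, 2071 to Aug 20, 2072 is 337 days inclusive.
337 = 7 × 48 + 1, so there are 48 full weeks plus 1 extra day.
Each full week contributes 5 weekdays (Mon–Fri): 48 × 5 = 240.
The 1 extra day is Saturday — none qualify.
Total: 240 + 0 = 240.
Holidays: Oct 17, 2071 (Sat); Nov 9, 2071 (Mon); Dec 29, 2071 (Tue); Jul 19, 2072 (Tue).
3 of the 4 holidays fall on weekdays; the rest are weekends and were already excluded.
Business days: 240 − 3 = 237.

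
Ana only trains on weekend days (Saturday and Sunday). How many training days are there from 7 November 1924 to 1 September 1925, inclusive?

86

7 November 1924 is a Friday.
From 7 November 1924 to 1 September 1925 is 299 days inclusive.
299 = 7 × 42 + 5, so there are 42 full weeks plus 5 extra days.
Each full week contributes 2 weekend days (Sat, Sun): 42 × 2 = 84.
The 5 extra days are Fri, Sat, Sun, Mon, Tue — 2 of them qualify.
Total: 84 + 2 = 86.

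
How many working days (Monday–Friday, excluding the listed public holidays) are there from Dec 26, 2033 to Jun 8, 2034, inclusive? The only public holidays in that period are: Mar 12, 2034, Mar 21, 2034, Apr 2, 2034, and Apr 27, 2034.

117

Dec 26, 2033 is a Monday.
The range spans 165 days (inclusive of both endpoints).
165 = 7 × 23 + 4, so there are 23 full weeks plus 4 extra days.
Each full week contributes 5 weekdays (Mon–Fri): 23 × 5 = 115.
The 4 extra days are Monday, Tuesday, Wednesday, Thursday — 4 of them qualify.
Total: 115 + 4 = 119.
Holidays: Mar 12, 2034 (Sun); Mar 21, 2034 (Tue); Apr 2, 2034 (Sun); Apr 27, 2034 (Thu).
2 of the 4 holidays fall on weekdays; the rest are weekends and were already excluded.
Business days: 119 − 2 = 117.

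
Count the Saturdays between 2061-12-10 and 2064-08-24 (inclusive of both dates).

2061-12-10 is a Saturday.
The range spans 989 days (inclusive of both endpoints).
989 = 7 × 141 + 2, so there are 141 full weeks plus 2 extra days.
Each full week contributes one Saturday: 141 so far.
The 2 extra days are Sat, Sun — 1 of them qualifies.
Total: 141 + 1 = 142.

142 Saturdays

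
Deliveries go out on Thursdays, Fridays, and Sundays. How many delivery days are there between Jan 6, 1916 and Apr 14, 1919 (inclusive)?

513

Jan 6, 1916 is a Thursday.
That's 1195 days from start to end, counting both.
1195 = 7 × 170 + 5, so there are 170 full weeks plus 5 extra days.
Each full week contributes 3 days from the set (Thu, Fri, Sun): 170 × 3 = 510.
The 5 extra days are Thu, Fri, Sat, Sun, Mon — 3 of them qualify.
Total: 510 + 3 = 513.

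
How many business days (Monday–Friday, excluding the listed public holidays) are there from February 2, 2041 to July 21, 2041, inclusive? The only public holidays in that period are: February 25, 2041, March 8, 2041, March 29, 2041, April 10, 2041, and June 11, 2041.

February 2, 2041 is a Saturday.
The range spans 170 days (inclusive of both endpoints).
170 = 7 × 24 + 2, so there are 24 full weeks plus 2 extra days.
Each full week contributes 5 weekdays (Mon–Fri): 24 × 5 = 120.
The 2 extra days are Sat, Sun — none qualify.
Total: 120 + 0 = 120.
Holidays: February 25, 2041 (Mon); March 8, 2041 (Fri); March 29, 2041 (Fri); April 10, 2041 (Wed); June 11, 2041 (Tue).
All 5 holidays fall on weekdays, so subtract 5.
Business days: 120 − 5 = 115.

115 business days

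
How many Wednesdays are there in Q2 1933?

13

1 April 1933 is a Saturday.
From 1 April 1933 to 30 June 1933 is 91 days inclusive.
91 = 7 × 13, so the span is exactly 13 full weeks.
Each full week contributes one Wednesday: 13 so far.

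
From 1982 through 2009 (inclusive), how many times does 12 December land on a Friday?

Day of week of December 12 in each year:
1982: Sun, 1983: Mon, 1984: Wed, 1985: Thu, 1986: Fri ✓, 1987: Sat, 1988: Mon, 1989: Tue, 1990: Wed, 1991: Thu, 1992: Sat, 1993: Sun, 1994: Mon, 1995: Tue, 1996: Thu, 1997: Fri ✓, 1998: Sat, 1999: Sun, 2000: Tue, 2001: Wed, 2002: Thu, 2003: Fri ✓, 2004: Sun, 2005: Mon, 2006: Tue, 2007: Wed, 2008: Fri ✓, 2009: Sat
Fridays: 1986, 1997, 2003, 2008.

4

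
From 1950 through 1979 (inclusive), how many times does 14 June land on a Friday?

4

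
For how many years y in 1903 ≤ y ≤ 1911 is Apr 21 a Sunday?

Day of week of April 21 in each year:
1903: Tue, 1904: Thu, 1905: Fri, 1906: Sat, 1907: Sun ✓, 1908: Tue, 1909: Wed, 1910: Thu, 1911: Fri
Sundays: 1907.

1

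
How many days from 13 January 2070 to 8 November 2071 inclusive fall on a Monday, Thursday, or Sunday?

13 January 2070 is a Monday.
From 13 January 2070 to 8 November 2071 is 665 days inclusive.
665 = 7 × 95, so the span is exactly 95 full weeks.
Each full week contributes 3 days from the set (Mon, Thu, Sun): 95 × 3 = 285.
Total: 285.

285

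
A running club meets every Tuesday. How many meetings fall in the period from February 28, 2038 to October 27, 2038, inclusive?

35

February 28, 2038 is a Sunday.
That's 242 days from start to end, counting both.
242 = 7 × 34 + 4, so there are 34 full weeks plus 4 extra days.
Each full week contributes one Tuesday: 34 so far.
The 4 extra days are Sun, Mon, Tue, Wed — 1 of them qualifies.
Total: 34 + 1 = 35.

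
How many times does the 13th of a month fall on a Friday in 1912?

2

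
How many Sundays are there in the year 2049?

52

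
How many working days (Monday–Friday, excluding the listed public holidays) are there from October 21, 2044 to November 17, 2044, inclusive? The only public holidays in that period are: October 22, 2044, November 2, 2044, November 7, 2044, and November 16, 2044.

17

October 21, 2044 is a Friday.
The range spans 28 days (inclusive of both endpoints).
28 = 7 × 4, so the span is exactly 4 full weeks.
Each full week contributes 5 weekdays (Mon–Fri): 4 × 5 = 20.
Holidays: October 22, 2044 (Sat); November 2, 2044 (Wed); November 7, 2044 (Mon); November 16, 2044 (Wed).
3 of the 4 holidays fall on weekdays; the rest are weekends and were already excluded.
Business days: 20 − 3 = 17.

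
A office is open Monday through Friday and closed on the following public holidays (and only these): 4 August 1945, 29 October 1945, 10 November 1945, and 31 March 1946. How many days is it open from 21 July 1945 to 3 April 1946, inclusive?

21 July 1945 is a Saturday.
From 21 July 1945 to 3 April 1946 is 257 days inclusive.
257 = 7 × 36 + 5, so there are 36 full weeks plus 5 extra days.
Each full week contributes 5 weekdays (Mon–Fri): 36 × 5 = 180.
The 5 extra days are Saturday, Sunday, Monday, Tuesday, Wednesday — 3 of them qualify.
Total: 180 + 3 = 183.
Holidays: 4 August 1945 (Sat); 29 October 1945 (Mon); 10 November 1945 (Sat); 31 March 1946 (Sun).
1 of the 4 holidays fall on weekdays; the rest are weekends and were already excluded.
Business days: 183 − 1 = 182.

182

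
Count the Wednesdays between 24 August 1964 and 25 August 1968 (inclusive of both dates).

24 August 1964 is a Monday.
That's 1463 days from start to end, counting both.
1463 = 7 × 209, so the span is exactly 209 full weeks.
Each full week contributes one Wednesday: 209 so far.
Total: 209.

209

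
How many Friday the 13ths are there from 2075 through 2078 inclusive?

Friday-the-13ths by year:
2075: Sep, Dec
2076: Mar, Nov
2077: Aug
2078: May

6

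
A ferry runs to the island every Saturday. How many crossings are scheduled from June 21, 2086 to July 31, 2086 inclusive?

6

June 21, 2086 is a Friday.
From June 21, 2086 to July 31, 2086 is 41 days inclusive.
41 = 7 × 5 + 6, so there are 5 full weeks plus 6 extra days.
Each full week contributes one Saturday: 5 so far.
The 6 extra days are Friday, Saturday, Sunday, Monday, Tuesday, Wednesday — 1 of them qualifies.
Total: 5 + 1 = 6.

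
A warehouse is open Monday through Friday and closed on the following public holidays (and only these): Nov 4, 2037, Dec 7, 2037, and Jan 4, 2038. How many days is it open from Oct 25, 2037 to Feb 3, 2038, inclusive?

70 business days

Oct 25, 2037 is a Sunday.
That's 102 days from start to end, counting both.
102 = 7 × 14 + 4, so there are 14 full weeks plus 4 extra days.
Each full week contributes 5 weekdays (Mon–Fri): 14 × 5 = 70.
The 4 extra days are Sun, Mon, Tue, Wed — 3 of them qualify.
Total: 70 + 3 = 73.
Holidays: Nov 4, 2037 (Wed); Dec 7, 2037 (Mon); Jan 4, 2038 (Mon).
All 3 holidays fall on weekdays, so subtract 3.
Business days: 73 − 3 = 70.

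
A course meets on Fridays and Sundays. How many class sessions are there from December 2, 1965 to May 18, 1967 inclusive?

December 2, 1965 is a Thursday.
From December 2, 1965 to May 18, 1967 is 533 days inclusive.
533 = 7 × 76 + 1, so there are 76 full weeks plus 1 extra day.
Each full week contributes 2 days from the set (Fri, Sun): 76 × 2 = 152.
The 1 extra day is Thursday — none qualify.
Total: 152 + 0 = 152.

152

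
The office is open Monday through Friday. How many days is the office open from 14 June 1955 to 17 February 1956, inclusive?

14 June 1955 is a Tuesday.
The range spans 249 days (inclusive of both endpoints).
249 = 7 × 35 + 4, so there are 35 full weeks plus 4 extra days.
Each full week contributes 5 weekdays (Mon–Fri): 35 × 5 = 175.
The 4 extra days are Tuesday, Wednesday, Thursday, Friday — 4 of them qualify.
Total: 175 + 4 = 179.

179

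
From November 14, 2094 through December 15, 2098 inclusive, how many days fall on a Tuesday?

November 14, 2094 is a Sunday.
From November 14, 2094 to December 15, 2098 is 1493 days inclusive.
1493 = 7 × 213 + 2, so there are 213 full weeks plus 2 extra days.
Each full week contributes one Tuesday: 213 so far.
The 2 extra days are Sunday, Monday — none qualify.
Total: 213 + 0 = 213.

213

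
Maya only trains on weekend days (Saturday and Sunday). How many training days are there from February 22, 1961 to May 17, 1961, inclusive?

24

February 22, 1961 is a Wednesday.
From February 22, 1961 to May 17, 1961 is 85 days inclusive.
85 = 7 × 12 + 1, so there are 12 full weeks plus 1 extra day.
Each full week contributes 2 weekend days (Sat, Sun): 12 × 2 = 24.
The 1 extra day is Wednesday — none qualify.
Total: 24 + 0 = 24.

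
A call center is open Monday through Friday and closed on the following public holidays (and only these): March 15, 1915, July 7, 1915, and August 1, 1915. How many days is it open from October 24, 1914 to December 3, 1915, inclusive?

288 working days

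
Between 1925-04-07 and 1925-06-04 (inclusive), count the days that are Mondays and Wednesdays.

1925-04-07 is a Tuesday.
From 1925-04-07 to 1925-06-04 is 59 days inclusive.
59 = 7 × 8 + 3, so there are 8 full weeks plus 3 extra days.
Each full week contributes 2 days from the set (Mon, Wed): 8 × 2 = 16.
The 3 extra days are Tuesday, Wednesday, Thursday — 1 of them qualifies.
Total: 16 + 1 = 17.

17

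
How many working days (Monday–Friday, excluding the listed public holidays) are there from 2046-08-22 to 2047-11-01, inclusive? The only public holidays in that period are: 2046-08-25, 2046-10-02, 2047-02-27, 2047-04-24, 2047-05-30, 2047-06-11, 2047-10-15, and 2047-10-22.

2046-08-22 is a Wednesday.
That's 437 days from start to end, counting both.
437 = 7 × 62 + 3, so there are 62 full weeks plus 3 extra days.
Each full week contributes 5 weekdays (Mon–Fri): 62 × 5 = 310.
The 3 extra days are Wed, Thu, Fri — 3 of them qualify.
Total: 310 + 3 = 313.
Holidays: 2046-08-25 (Sat); 2046-10-02 (Tue); 2047-02-27 (Wed); 2047-04-24 (Wed); 2047-05-30 (Thu); 2047-06-11 (Tue); 2047-10-15 (Tue); 2047-10-22 (Tue).
7 of the 8 holidays fall on weekdays; the rest are weekends and were already excluded.
Business days: 313 − 7 = 306.

306 working days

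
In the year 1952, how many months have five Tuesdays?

A month has five Tuesdays exactly when Tuesday falls within its first (length − 28) days.
Jan: 31 days, starts Tue → 5 of Tue, Wed, Thu ✓
Feb: 29 days, starts Fri → 5 of Fri
Mar: 31 days, starts Sat → 5 of Sat, Sun, Mon
Apr: 30 days, starts Tue → 5 of Tue, Wed ✓
May: 31 days, starts Thu → 5 of Thu, Fri, Sat
Jun: 30 days, starts Sun → 5 of Sun, Mon
Jul: 31 days, starts Tue → 5 of Tue, Wed, Thu ✓
Aug: 31 days, starts Fri → 5 of Fri, Sat, Sun
Sep: 30 days, starts Mon → 5 of Mon, Tue ✓
Oct: 31 days, starts Wed → 5 of Wed, Thu, Fri
Nov: 30 days, starts Sat → 5 of Sat, Sun
Dec: 31 days, starts Mon → 5 of Mon, Tue, Wed ✓
Months with five Tuesdays: Jan, Apr, Jul, Sep, Dec.

5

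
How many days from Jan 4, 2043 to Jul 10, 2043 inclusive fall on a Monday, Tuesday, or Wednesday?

Jan 4, 2043 is a Sunday.
From Jan 4, 2043 to Jul 10, 2043 is 188 days inclusive.
188 = 7 × 26 + 6, so there are 26 full weeks plus 6 extra days.
Each full week contributes 3 days from the set (Mon, Tue, Wed): 26 × 3 = 78.
The 6 extra days are Sunday, Monday, Tuesday, Wednesday, Thursday, Friday — 3 of them qualify.
Total: 78 + 3 = 81.

81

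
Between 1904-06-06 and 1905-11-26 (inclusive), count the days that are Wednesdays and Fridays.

1904-06-06 is a Monday.
The range spans 539 days (inclusive of both endpoints).
539 = 7 × 77, so the span is exactly 77 full weeks.
Each full week contributes 2 days from the set (Wed, Fri): 77 × 2 = 154.

154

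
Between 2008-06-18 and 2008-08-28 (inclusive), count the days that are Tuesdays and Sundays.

20

2008-06-18 is a Wednesday.
The range spans 72 days (inclusive of both endpoints).
72 = 7 × 10 + 2, so there are 10 full weeks plus 2 extra days.
Each full week contributes 2 days from the set (Tue, Sun): 10 × 2 = 20.
The 2 extra days are Wednesday, Thursday — none qualify.
Total: 20 + 0 = 20.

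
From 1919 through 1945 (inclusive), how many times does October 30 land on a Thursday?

Day of week of October 30 in each year:
1919: Thu ✓, 1920: Sat, 1921: Sun, 1922: Mon, 1923: Tue, 1924: Thu ✓, 1925: Fri, 1926: Sat, 1927: Sun, 1928: Tue, 1929: Wed, 1930: Thu ✓, 1931: Fri, 1932: Sun, 1933: Mon, 1934: Tue, 1935: Wed, 1936: Fri, 1937: Sat, 1938: Sun, 1939: Mon, 1940: Wed, 1941: Thu ✓, 1942: Fri, 1943: Sat, 1944: Mon, 1945: Tue
Thursdays: 1919, 1924, 1930, 1941.

4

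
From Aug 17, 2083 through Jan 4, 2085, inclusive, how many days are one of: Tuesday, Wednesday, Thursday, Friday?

291

Aug 17, 2083 is a Tuesday.
That's 507 days from start to end, counting both.
507 = 7 × 72 + 3, so there are 72 full weeks plus 3 extra days.
Each full week contributes 4 days from the set (Tue, Wed, Thu, Fri): 72 × 4 = 288.
The 3 extra days are Tuesday, Wednesday, Thursday — 3 of them qualify.
Total: 288 + 3 = 291.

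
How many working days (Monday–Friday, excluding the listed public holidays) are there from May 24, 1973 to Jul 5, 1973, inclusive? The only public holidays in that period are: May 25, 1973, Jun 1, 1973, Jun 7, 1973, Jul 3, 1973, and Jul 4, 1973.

May 24, 1973 is a Thursday.
From May 24, 1973 to Jul 5, 1973 is 43 days inclusive.
43 = 7 × 6 + 1, so there are 6 full weeks plus 1 extra day.
Each full week contributes 5 weekdays (Mon–Fri): 6 × 5 = 30.
The 1 extra day is Thu — 1 of them qualifies.
Total: 30 + 1 = 31.
Holidays: May 25, 1973 (Fri); Jun 1, 1973 (Fri); Jun 7, 1973 (Thu); Jul 3, 1973 (Tue); Jul 4, 1973 (Wed).
All 5 holidays fall on weekdays, so subtract 5.
Business days: 31 − 5 = 26.

26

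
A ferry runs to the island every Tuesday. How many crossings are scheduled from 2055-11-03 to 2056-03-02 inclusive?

17 Tuesdays

2055-11-03 is a Wednesday.
That's 121 days from start to end, counting both.
121 = 7 × 17 + 2, so there are 17 full weeks plus 2 extra days.
Each full week contributes one Tuesday: 17 so far.
The 2 extra days are Wed, Thu — none qualify.
Total: 17 + 0 = 17.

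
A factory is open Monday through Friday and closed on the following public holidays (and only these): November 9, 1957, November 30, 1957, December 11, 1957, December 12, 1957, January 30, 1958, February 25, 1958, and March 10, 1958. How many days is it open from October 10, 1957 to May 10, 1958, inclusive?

October 10, 1957 is a Thursday.
From October 10, 1957 to May 10, 1958 is 213 days inclusive.
213 = 7 × 30 + 3, so there are 30 full weeks plus 3 extra days.
Each full week contributes 5 weekdays (Mon–Fri): 30 × 5 = 150.
The 3 extra days are Thursday, Friday, Saturday — 2 of them qualify.
Total: 150 + 2 = 152.
Holidays: November 9, 1957 (Sat); November 30, 1957 (Sat); December 11, 1957 (Wed); December 12, 1957 (Thu); January 30, 1958 (Thu); February 25, 1958 (Tue); March 10, 1958 (Mon).
5 of the 7 holidays fall on weekdays; the rest are weekends and were already excluded.
Business days: 152 − 5 = 147.

147 business days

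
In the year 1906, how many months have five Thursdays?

4

A month has five Thursdays exactly when Thursday falls within its first (length − 28) days.
Jan: 31 days, starts Mon → 5 of Mon, Tue, Wed
Feb: 28 days, starts Thu → 5 of (none)
Mar: 31 days, starts Thu → 5 of Thu, Fri, Sat ✓
Apr: 30 days, starts Sun → 5 of Sun, Mon
May: 31 days, starts Tue → 5 of Tue, Wed, Thu ✓
Jun: 30 days, starts Fri → 5 of Fri, Sat
Jul: 31 days, starts Sun → 5 of Sun, Mon, Tue
Aug: 31 days, starts Wed → 5 of Wed, Thu, Fri ✓
Sep: 30 days, starts Sat → 5 of Sat, Sun
Oct: 31 days, starts Mon → 5 of Mon, Tue, Wed
Nov: 30 days, starts Thu → 5 of Thu, Fri ✓
Dec: 31 days, starts Sat → 5 of Sat, Sun, Mon
Months with five Thursdays: Mar, May, Aug, Nov.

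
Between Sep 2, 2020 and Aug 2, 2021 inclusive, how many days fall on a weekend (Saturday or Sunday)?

Sep 2, 2020 is a Wednesday.
From Sep 2, 2020 to Aug 2, 2021 is 335 days inclusive.
335 = 7 × 47 + 6, so there are 47 full weeks plus 6 extra days.
Each full week contributes 2 weekend days (Sat, Sun): 47 × 2 = 94.
The 6 extra days are Wed, Thu, Fri, Sat, Sun, Mon — 2 of them qualify.
Total: 94 + 2 = 96.

96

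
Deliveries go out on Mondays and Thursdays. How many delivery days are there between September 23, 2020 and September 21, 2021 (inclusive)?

September 23, 2020 is a Wednesday.
That's 364 days from start to end, counting both.
364 = 7 × 52, so the span is exactly 52 full weeks.
Each full week contributes 2 days from the set (Mon, Thu): 52 × 2 = 104.
Total: 104.

104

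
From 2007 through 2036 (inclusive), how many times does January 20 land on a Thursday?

4

Day of week of January 20 in each year:
2007: Sat, 2008: Sun, 2009: Tue, 2010: Wed, 2011: Thu ✓, 2012: Fri, 2013: Sun, 2014: Mon, 2015: Tue, 2016: Wed, 2017: Fri, 2018: Sat, 2019: Sun, 2020: Mon, 2021: Wed, 2022: Thu ✓, 2023: Fri, 2024: Sat, 2025: Mon, 2026: Tue, 2027: Wed, 2028: Thu ✓, 2029: Sat, 2030: Sun, 2031: Mon, 2032: Tue, 2033: Thu ✓, 2034: Fri, 2035: Sat, 2036: Sun
Thursdays: 2011, 2022, 2028, 2033.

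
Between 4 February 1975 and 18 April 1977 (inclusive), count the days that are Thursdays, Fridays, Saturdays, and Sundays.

4 February 1975 is a Tuesday.
From 4 February 1975 to 18 April 1977 is 805 days inclusive.
805 = 7 × 115, so the span is exactly 115 full weeks.
Each full week contributes 4 days from the set (Thu, Fri, Sat, Sun): 115 × 4 = 460.

460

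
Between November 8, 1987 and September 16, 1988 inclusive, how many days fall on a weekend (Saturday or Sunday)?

89

November 8, 1987 is a Sunday.
That's 314 days from start to end, counting both.
314 = 7 × 44 + 6, so there are 44 full weeks plus 6 extra days.
Each full week contributes 2 weekend days (Sat, Sun): 44 × 2 = 88.
The 6 extra days are Sunday, Monday, Tuesday, Wednesday, Thursday, Friday — 1 of them qualifies.
Total: 88 + 1 = 89.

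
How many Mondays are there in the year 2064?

January 1, 2064 is a Tuesday.
That's 366 days from start to end, counting both.
366 = 7 × 52 + 2, so there are 52 full weeks plus 2 extra days.
Each full week contributes one Monday: 52 so far.
The 2 extra days are Tuesday, Wednesday — none qualify.
Total: 52 + 0 = 52.

52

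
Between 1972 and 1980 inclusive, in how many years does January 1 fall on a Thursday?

1

Day of week of January 1 in each year:
1972: Sat, 1973: Mon, 1974: Tue, 1975: Wed, 1976: Thu ✓, 1977: Sat, 1978: Sun, 1979: Mon, 1980: Tue
Thursdays: 1976.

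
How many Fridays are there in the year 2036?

52

1 January 2036 is a Tuesday.
From 1 January 2036 to 31 December 2036 is 366 days inclusive.
366 = 7 × 52 + 2, so there are 52 full weeks plus 2 extra days.
Each full week contributes one Friday: 52 so far.
The 2 extra days are Tuesday, Wednesday — none qualify.
Total: 52 + 0 = 52.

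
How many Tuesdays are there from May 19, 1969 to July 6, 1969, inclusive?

7 Tuesdays

May 19, 1969 is a Monday.
From May 19, 1969 to July 6, 1969 is 49 days inclusive.
49 = 7 × 7, so the span is exactly 7 full weeks.
Each full week contributes one Tuesday: 7 so far.
Total: 7.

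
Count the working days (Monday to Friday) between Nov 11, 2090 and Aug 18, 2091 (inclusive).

200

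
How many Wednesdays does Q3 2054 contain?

Jul 1, 2054 is a Wednesday.
From Jul 1, 2054 to Sep 30, 2054 is 92 days inclusive.
92 = 7 × 13 + 1, so there are 13 full weeks plus 1 extra day.
Each full week contributes one Wednesday: 13 so far.
The 1 extra day is Wednesday — 1 of them qualifies.
Total: 13 + 1 = 14.

14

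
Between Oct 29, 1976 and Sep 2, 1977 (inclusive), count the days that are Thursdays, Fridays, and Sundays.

Oct 29, 1976 is a Friday.
From Oct 29, 1976 to Sep 2, 1977 is 309 days inclusive.
309 = 7 × 44 + 1, so there are 44 full weeks plus 1 extra day.
Each full week contributes 3 days from the set (Thu, Fri, Sun): 44 × 3 = 132.
The 1 extra day is Friday — 1 of them qualifies.
Total: 132 + 1 = 133.

133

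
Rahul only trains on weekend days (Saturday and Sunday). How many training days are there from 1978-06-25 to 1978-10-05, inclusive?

1978-06-25 is a Sunday.
That's 103 days from start to end, counting both.
103 = 7 × 14 + 5, so there are 14 full weeks plus 5 extra days.
Each full week contributes 2 weekend days (Sat, Sun): 14 × 2 = 28.
The 5 extra days are Sunday, Monday, Tuesday, Wednesday, Thursday — 1 of them qualifies.
Total: 28 + 1 = 29.

29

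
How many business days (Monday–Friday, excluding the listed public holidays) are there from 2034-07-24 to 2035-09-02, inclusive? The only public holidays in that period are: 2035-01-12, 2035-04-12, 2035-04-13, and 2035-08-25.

287 business days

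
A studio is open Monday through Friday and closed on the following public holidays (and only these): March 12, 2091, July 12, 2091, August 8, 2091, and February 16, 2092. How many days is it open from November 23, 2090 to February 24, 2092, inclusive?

November 23, 2090 is a Thursday.
The range spans 459 days (inclusive of both endpoints).
459 = 7 × 65 + 4, so there are 65 full weeks plus 4 extra days.
Each full week contributes 5 weekdays (Mon–Fri): 65 × 5 = 325.
The 4 extra days are Thursday, Friday, Saturday, Sunday — 2 of them qualify.
Total: 325 + 2 = 327.
Holidays: March 12, 2091 (Mon); July 12, 2091 (Thu); August 8, 2091 (Wed); February 16, 2092 (Sat).
3 of the 4 holidays fall on weekdays; the rest are weekends and were already excluded.
Business days: 327 − 3 = 324.

324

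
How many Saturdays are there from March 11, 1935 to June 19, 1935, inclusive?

14

March 11, 1935 is a Monday.
That's 101 days from start to end, counting both.
101 = 7 × 14 + 3, so there are 14 full weeks plus 3 extra days.
Each full week contributes one Saturday: 14 so far.
The 3 extra days are Monday, Tuesday, Wednesday — none qualify.
Total: 14 + 0 = 14.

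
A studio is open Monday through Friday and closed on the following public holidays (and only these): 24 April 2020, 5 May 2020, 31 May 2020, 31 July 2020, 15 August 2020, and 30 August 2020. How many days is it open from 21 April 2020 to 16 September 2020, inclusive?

21 April 2020 is a Tuesday.
From 21 April 2020 to 16 September 2020 is 149 days inclusive.
149 = 7 × 21 + 2, so there are 21 full weeks plus 2 extra days.
Each full week contributes 5 weekdays (Mon–Fri): 21 × 5 = 105.
The 2 extra days are Tue, Wed — 2 of them qualify.
Total: 105 + 2 = 107.
Holidays: 24 April 2020 (Fri); 5 May 2020 (Tue); 31 May 2020 (Sun); 31 July 2020 (Fri); 15 August 2020 (Sat); 30 August 2020 (Sun).
3 of the 6 holidays fall on weekdays; the rest are weekends and were already excluded.
Business days: 107 − 3 = 104.

104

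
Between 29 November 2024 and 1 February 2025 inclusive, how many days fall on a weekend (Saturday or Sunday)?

29 November 2024 is a Friday.
The range spans 65 days (inclusive of both endpoints).
65 = 7 × 9 + 2, so there are 9 full weeks plus 2 extra days.
Each full week contributes 2 weekend days (Sat, Sun): 9 × 2 = 18.
The 2 extra days are Fri, Sat — 1 of them qualifies.
Total: 18 + 1 = 19.

19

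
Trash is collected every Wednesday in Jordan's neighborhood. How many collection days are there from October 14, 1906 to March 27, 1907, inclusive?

24 Wednesdays

October 14, 1906 is a Sunday.
That's 165 days from start to end, counting both.
165 = 7 × 23 + 4, so there are 23 full weeks plus 4 extra days.
Each full week contributes one Wednesday: 23 so far.
The 4 extra days are Sun, Mon, Tue, Wed — 1 of them qualifies.
Total: 23 + 1 = 24.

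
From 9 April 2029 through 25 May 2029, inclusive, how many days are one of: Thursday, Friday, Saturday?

9 April 2029 is a Monday.
The range spans 47 days (inclusive of both endpoints).
47 = 7 × 6 + 5, so there are 6 full weeks plus 5 extra days.
Each full week contributes 3 days from the set (Thu, Fri, Sat): 6 × 3 = 18.
The 5 extra days are Mon, Tue, Wed, Thu, Fri — 2 of them qualify.
Total: 18 + 2 = 20.

20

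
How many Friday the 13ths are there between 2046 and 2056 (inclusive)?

Friday-the-13ths by year:
2046: Apr, Jul
2047: Sep, Dec
2048: Mar, Nov
2049: Aug
2050: May
2051: Jan, Oct
2052: Sep, Dec
2053: Jun
2054: Feb, Mar, Nov
2055: Aug
2056: Oct

18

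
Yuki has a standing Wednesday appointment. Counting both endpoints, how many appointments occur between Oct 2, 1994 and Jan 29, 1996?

Oct 2, 1994 is a Sunday.
The range spans 485 days (inclusive of both endpoints).
485 = 7 × 69 + 2, so there are 69 full weeks plus 2 extra days.
Each full week contributes one Wednesday: 69 so far.
The 2 extra days are Sunday, Monday — none qualify.
Total: 69 + 0 = 69.

69 Wednesdays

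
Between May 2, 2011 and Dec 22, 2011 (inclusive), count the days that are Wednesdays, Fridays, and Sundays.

100

May 2, 2011 is a Monday.
The range spans 235 days (inclusive of both endpoints).
235 = 7 × 33 + 4, so there are 33 full weeks plus 4 extra days.
Each full week contributes 3 days from the set (Wed, Fri, Sun): 33 × 3 = 99.
The 4 extra days are Mon, Tue, Wed, Thu — 1 of them qualifies.
Total: 99 + 1 = 100.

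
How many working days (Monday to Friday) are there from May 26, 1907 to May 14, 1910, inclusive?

775 weekdays

May 26, 1907 is a Sunday.
From May 26, 1907 to May 14, 1910 is 1085 days inclusive.
1085 = 7 × 155, so the span is exactly 155 full weeks.
Each full week contributes 5 weekdays (Mon–Fri): 155 × 5 = 775.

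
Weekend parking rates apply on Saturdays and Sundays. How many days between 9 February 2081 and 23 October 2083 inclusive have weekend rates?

9 February 2081 is a Sunday.
The range spans 987 days (inclusive of both endpoints).
987 = 7 × 141, so the span is exactly 141 full weeks.
Each full week contributes 2 weekend days (Sat, Sun): 141 × 2 = 282.
Total: 282.

282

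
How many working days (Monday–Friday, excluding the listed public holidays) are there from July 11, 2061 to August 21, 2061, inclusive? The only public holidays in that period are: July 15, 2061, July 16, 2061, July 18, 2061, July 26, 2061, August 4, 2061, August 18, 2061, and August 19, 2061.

July 11, 2061 is a Monday.
From July 11, 2061 to August 21, 2061 is 42 days inclusive.
42 = 7 × 6, so the span is exactly 6 full weeks.
Each full week contributes 5 weekdays (Mon–Fri): 6 × 5 = 30.
Total: 30.
Holidays: July 15, 2061 (Fri); July 16, 2061 (Sat); July 18, 2061 (Mon); July 26, 2061 (Tue); August 4, 2061 (Thu); August 18, 2061 (Thu); August 19, 2061 (Fri).
6 of the 7 holidays fall on weekdays; the rest are weekends and were already excluded.
Business days: 30 − 6 = 24.

24 working days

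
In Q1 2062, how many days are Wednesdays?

Jan 1, 2062 is a Sunday.
That's 90 days from start to end, counting both.
90 = 7 × 12 + 6, so there are 12 full weeks plus 6 extra days.
Each full week contributes one Wednesday: 12 so far.
The 6 extra days are Sunday, Monday, Tuesday, Wednesday, Thursday, Friday — 1 of them qualifies.
Total: 12 + 1 = 13.

13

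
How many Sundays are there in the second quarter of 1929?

13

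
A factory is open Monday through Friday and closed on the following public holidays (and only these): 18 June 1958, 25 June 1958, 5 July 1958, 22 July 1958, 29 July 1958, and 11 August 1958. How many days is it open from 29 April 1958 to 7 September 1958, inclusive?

89 working days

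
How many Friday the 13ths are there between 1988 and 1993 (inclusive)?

Friday-the-13ths by year:
1988: May
1989: Jan, Oct
1990: Apr, Jul
1991: Sep, Dec
1992: Mar, Nov
1993: Aug

10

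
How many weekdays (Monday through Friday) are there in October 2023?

22 weekdays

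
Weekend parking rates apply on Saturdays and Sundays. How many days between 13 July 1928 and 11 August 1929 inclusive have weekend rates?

13 July 1928 is a Friday.
From 13 July 1928 to 11 August 1929 is 395 days inclusive.
395 = 7 × 56 + 3, so there are 56 full weeks plus 3 extra days.
Each full week contributes 2 weekend days (Sat, Sun): 56 × 2 = 112.
The 3 extra days are Fri, Sat, Sun — 2 of them qualify.
Total: 112 + 2 = 114.

114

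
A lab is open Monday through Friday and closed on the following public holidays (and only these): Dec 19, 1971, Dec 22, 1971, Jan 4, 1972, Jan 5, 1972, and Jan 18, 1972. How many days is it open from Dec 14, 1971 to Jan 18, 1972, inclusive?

Dec 14, 1971 is a Tuesday.
That's 36 days from start to end, counting both.
36 = 7 × 5 + 1, so there are 5 full weeks plus 1 extra day.
Each full week contributes 5 weekdays (Mon–Fri): 5 × 5 = 25.
The 1 extra day is Tue — 1 of them qualifies.
Total: 25 + 1 = 26.
Holidays: Dec 19, 1971 (Sun); Dec 22, 1971 (Wed); Jan 4, 1972 (Tue); Jan 5, 1972 (Wed); Jan 18, 1972 (Tue).
4 of the 5 holidays fall on weekdays; the rest are weekends and were already excluded.
Business days: 26 − 4 = 22.

22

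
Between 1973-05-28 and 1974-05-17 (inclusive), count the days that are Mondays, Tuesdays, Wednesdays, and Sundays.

203

1973-05-28 is a Monday.
From 1973-05-28 to 1974-05-17 is 355 days inclusive.
355 = 7 × 50 + 5, so there are 50 full weeks plus 5 extra days.
Each full week contributes 4 days from the set (Mon, Tue, Wed, Sun): 50 × 4 = 200.
The 5 extra days are Monday, Tuesday, Wednesday, Thursday, Friday — 3 of them qualify.
Total: 200 + 3 = 203.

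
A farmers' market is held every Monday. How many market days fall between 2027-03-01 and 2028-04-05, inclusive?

2027-03-01 is a Monday.
That's 402 days from start to end, counting both.
402 = 7 × 57 + 3, so there are 57 full weeks plus 3 extra days.
Each full week contributes one Monday: 57 so far.
The 3 extra days are Mon, Tue, Wed — 1 of them qualifies.
Total: 57 + 1 = 58.

58 Mondays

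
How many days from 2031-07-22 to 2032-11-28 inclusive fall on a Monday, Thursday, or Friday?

2031-07-22 is a Tuesday.
From 2031-07-22 to 2032-11-28 is 496 days inclusive.
496 = 7 × 70 + 6, so there are 70 full weeks plus 6 extra days.
Each full week contributes 3 days from the set (Mon, Thu, Fri): 70 × 3 = 210.
The 6 extra days are Tue, Wed, Thu, Fri, Sat, Sun — 2 of them qualify.
Total: 210 + 2 = 212.

212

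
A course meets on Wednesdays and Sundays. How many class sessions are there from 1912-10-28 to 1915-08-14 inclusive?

291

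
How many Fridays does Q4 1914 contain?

13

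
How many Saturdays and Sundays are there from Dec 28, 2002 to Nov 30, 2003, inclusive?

Dec 28, 2002 is a Saturday.
The range spans 338 days (inclusive of both endpoints).
338 = 7 × 48 + 2, so there are 48 full weeks plus 2 extra days.
Each full week contributes 2 weekend days (Sat, Sun): 48 × 2 = 96.
The 2 extra days are Saturday, Sunday — 2 of them qualify.
Total: 96 + 2 = 98.

98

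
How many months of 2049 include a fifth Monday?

4

A month has five Mondays exactly when Monday falls within its first (length − 28) days.
Jan: 31 days, starts Fri → 5 of Fri, Sat, Sun
Feb: 28 days, starts Mon → 5 of (none)
Mar: 31 days, starts Mon → 5 of Mon, Tue, Wed ✓
Apr: 30 days, starts Thu → 5 of Thu, Fri
May: 31 days, starts Sat → 5 of Sat, Sun, Mon ✓
Jun: 30 days, starts Tue → 5 of Tue, Wed
Jul: 31 days, starts Thu → 5 of Thu, Fri, Sat
Aug: 31 days, starts Sun → 5 of Sun, Mon, Tue ✓
Sep: 30 days, starts Wed → 5 of Wed, Thu
Oct: 31 days, starts Fri → 5 of Fri, Sat, Sun
Nov: 30 days, starts Mon → 5 of Mon, Tue ✓
Dec: 31 days, starts Wed → 5 of Wed, Thu, Fri
Months with five Mondays: Mar, May, Aug, Nov.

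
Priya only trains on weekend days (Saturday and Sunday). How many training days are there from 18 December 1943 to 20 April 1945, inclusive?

140

18 December 1943 is a Saturday.
From 18 December 1943 to 20 April 1945 is 490 days inclusive.
490 = 7 × 70, so the span is exactly 70 full weeks.
Each full week contributes 2 weekend days (Sat, Sun): 70 × 2 = 140.
Total: 140.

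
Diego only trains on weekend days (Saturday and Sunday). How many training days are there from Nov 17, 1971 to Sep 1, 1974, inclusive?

Nov 17, 1971 is a Wednesday.
From Nov 17, 1971 to Sep 1, 1974 is 1020 days inclusive.
1020 = 7 × 145 + 5, so there are 145 full weeks plus 5 extra days.
Each full week contributes 2 weekend days (Sat, Sun): 145 × 2 = 290.
The 5 extra days are Wed, Thu, Fri, Sat, Sun — 2 of them qualify.
Total: 290 + 2 = 292.

292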